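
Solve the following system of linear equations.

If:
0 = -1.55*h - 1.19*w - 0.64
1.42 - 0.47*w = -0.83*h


Then:
h = -1.16
w = 0.97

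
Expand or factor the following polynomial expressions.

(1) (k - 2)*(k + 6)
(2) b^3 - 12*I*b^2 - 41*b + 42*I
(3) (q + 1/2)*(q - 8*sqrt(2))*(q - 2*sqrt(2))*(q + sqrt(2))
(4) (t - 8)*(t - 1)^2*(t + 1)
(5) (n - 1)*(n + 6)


(1) = k^2 + 4*k - 12
(2) = (b - 7*I)*(b - 3*I)*(b - 2*I)
(3) = q^4 - 9*sqrt(2)*q^3 + q^3/2 - 9*sqrt(2)*q^2/2 + 12*q^2 + 6*q + 32*sqrt(2)*q + 16*sqrt(2)
(4) = t^4 - 9*t^3 + 7*t^2 + 9*t - 8
(5) = n^2 + 5*n - 6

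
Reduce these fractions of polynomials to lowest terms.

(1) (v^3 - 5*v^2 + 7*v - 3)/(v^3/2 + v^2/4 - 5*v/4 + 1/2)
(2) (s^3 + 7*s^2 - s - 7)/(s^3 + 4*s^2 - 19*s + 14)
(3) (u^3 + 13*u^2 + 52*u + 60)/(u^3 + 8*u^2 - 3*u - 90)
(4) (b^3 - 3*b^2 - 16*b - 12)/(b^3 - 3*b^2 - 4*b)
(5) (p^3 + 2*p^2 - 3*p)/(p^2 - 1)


(1) = (4*v^2 - 16*v + 12)/(2*v^2 + 3*v - 2)
(2) = (s + 1)/(s - 2)
(3) = (u + 2)/(u - 3)
(4) = (b^2 - 4*b - 12)/(b^2 - 4*b)
(5) = (p^2 + 3*p)/(p + 1)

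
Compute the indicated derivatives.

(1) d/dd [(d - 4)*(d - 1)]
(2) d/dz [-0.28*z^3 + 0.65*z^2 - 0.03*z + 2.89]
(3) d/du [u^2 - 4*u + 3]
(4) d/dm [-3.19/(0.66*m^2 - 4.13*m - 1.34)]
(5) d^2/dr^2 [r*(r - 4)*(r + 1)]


(1) = 2*d - 5
(2) = -0.84*z^2 + 1.3*z - 0.03
(3) = 2*u - 4
(4) = (4.2108*m - 13.1747)/(-0.66*m^2 + 4.13*m + 1.34)^2
(5) = 6*r - 6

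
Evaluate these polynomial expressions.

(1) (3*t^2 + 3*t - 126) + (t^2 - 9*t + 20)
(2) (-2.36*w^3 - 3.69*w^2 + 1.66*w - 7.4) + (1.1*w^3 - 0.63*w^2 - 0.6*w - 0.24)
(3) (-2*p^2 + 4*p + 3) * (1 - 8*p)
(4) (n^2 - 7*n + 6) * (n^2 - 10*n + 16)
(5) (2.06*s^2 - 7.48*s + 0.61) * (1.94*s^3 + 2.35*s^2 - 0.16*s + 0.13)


(1) = 4*t^2 - 6*t - 106
(2) = -1.26*w^3 - 4.32*w^2 + 1.06*w - 7.64
(3) = 16*p^3 - 34*p^2 - 20*p + 3
(4) = n^4 - 17*n^3 + 92*n^2 - 172*n + 96
(5) = 3.9964*s^5 - 9.6702*s^4 - 16.7242*s^3 + 2.8981*s^2 - 1.07*s + 0.0793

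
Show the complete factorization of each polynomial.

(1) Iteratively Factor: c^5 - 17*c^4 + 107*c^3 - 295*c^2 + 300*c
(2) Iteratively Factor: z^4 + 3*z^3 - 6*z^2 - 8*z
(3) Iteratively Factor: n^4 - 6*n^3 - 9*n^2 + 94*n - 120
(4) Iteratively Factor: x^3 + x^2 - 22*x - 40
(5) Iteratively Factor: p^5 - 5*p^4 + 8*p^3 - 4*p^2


(1) = (c - 3)*(c^4 - 14*c^3 + 65*c^2 - 100*c) = c*(c - 3)*(c^3 - 14*c^2 + 65*c - 100) = c*(c - 4)*(c - 3)*(c^2 - 10*c + 25) = c*(c - 5)*(c - 4)*(c - 3)*(c - 5)
(2) = (z + 4)*(z^3 - z^2 - 2*z) = (z + 1)*(z + 4)*(z^2 - 2*z) = z*(z + 1)*(z + 4)*(z - 2)
(3) = (n - 5)*(n^3 - n^2 - 14*n + 24) = (n - 5)*(n - 2)*(n^2 + n - 12) = (n - 5)*(n - 3)*(n - 2)*(n + 4)
(4) = (x + 4)*(x^2 - 3*x - 10) = (x - 5)*(x + 4)*(x + 2)
(5) = (p - 2)*(p^4 - 3*p^3 + 2*p^2) = p*(p - 2)*(p^3 - 3*p^2 + 2*p) = p*(p - 2)*(p - 1)*(p^2 - 2*p) = p*(p - 2)^2*(p - 1)*(p)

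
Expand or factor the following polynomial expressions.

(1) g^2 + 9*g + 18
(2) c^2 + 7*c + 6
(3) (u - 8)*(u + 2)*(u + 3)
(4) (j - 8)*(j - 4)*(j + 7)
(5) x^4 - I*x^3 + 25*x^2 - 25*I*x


(1) = (g + 3)*(g + 6)
(2) = (c + 1)*(c + 6)
(3) = u^3 - 3*u^2 - 34*u - 48
(4) = j^3 - 5*j^2 - 52*j + 224
(5) = x*(x - 5*I)*(x - I)*(x + 5*I)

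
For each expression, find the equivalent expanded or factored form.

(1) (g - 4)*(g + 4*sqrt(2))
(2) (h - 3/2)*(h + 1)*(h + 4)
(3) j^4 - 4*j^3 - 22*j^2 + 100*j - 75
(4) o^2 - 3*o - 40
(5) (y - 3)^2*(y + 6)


(1) = g^2 - 4*g + 4*sqrt(2)*g - 16*sqrt(2)
(2) = h^3 + 7*h^2/2 - 7*h/2 - 6
(3) = (j - 5)*(j - 3)*(j - 1)*(j + 5)
(4) = (o - 8)*(o + 5)
(5) = y^3 - 27*y + 54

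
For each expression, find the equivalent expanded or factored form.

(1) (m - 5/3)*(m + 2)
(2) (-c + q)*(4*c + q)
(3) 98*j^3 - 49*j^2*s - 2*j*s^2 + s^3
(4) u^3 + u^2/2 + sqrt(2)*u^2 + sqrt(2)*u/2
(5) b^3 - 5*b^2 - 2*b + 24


(1) = m^2 + m/3 - 10/3
(2) = -4*c^2 + 3*c*q + q^2
(3) = (-7*j + s)*(-2*j + s)*(7*j + s)
(4) = u*(u + 1/2)*(u + sqrt(2))
(5) = (b - 4)*(b - 3)*(b + 2)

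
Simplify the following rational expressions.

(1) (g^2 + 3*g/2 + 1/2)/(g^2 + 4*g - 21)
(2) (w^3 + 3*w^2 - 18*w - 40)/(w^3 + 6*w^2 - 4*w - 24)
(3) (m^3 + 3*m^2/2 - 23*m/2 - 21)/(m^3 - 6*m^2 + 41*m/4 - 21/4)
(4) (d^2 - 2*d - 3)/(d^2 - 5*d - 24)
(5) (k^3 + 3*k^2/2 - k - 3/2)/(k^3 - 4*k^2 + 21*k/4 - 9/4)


(1) = (2*g^2 + 3*g + 1)/(2*g^2 + 8*g - 42)
(2) = (w^2 + w - 20)/(w^2 + 4*w - 12)
(3) = (2*m^2 + 10*m + 12)/(2*m^2 - 5*m + 3)
(4) = (d^2 - 2*d - 3)/(d^2 - 5*d - 24)
(5) = (4*k^2 + 10*k + 6)/(4*k^2 - 12*k + 9)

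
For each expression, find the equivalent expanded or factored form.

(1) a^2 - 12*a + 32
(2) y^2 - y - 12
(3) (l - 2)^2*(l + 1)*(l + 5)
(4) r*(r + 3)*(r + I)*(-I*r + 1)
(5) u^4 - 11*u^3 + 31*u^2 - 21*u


(1) = (a - 8)*(a - 4)
(2) = (y - 4)*(y + 3)
(3) = l^4 + 2*l^3 - 15*l^2 + 4*l + 20
(4) = -I*r^4 + 2*r^3 - 3*I*r^3 + 6*r^2 + I*r^2 + 3*I*r
(5) = u*(u - 7)*(u - 3)*(u - 1)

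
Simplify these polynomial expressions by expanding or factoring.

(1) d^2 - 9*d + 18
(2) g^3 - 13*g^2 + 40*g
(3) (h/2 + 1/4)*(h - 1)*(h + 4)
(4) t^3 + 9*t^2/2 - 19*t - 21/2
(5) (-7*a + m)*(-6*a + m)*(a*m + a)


(1) = (d - 6)*(d - 3)
(2) = g*(g - 8)*(g - 5)
(3) = h^3/2 + 7*h^2/4 - 5*h/4 - 1
(4) = (t - 3)*(t + 1/2)*(t + 7)
(5) = 42*a^3*m + 42*a^3 - 13*a^2*m^2 - 13*a^2*m + a*m^3 + a*m^2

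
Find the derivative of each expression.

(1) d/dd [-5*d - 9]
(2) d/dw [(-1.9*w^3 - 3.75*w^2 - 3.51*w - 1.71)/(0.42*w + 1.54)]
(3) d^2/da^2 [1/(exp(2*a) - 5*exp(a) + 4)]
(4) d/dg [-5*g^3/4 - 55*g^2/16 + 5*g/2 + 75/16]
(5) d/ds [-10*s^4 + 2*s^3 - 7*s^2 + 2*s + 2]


(1) = -5
(2) = (-1.596*w^3 - 10.353*w^2 - 11.55*w - 4.6872)/(0.1764*w^2 + 1.2936*w + 2.3716)
(3) = ((5 - 4*exp(a))*(exp(2*a) - 5*exp(a) + 4) + 2*(2*exp(a) - 5)^2*exp(a))*exp(a)/(exp(2*a) - 5*exp(a) + 4)^3
(4) = -15*g^2/4 - 55*g/8 + 5/2
(5) = -40*s^3 + 6*s^2 - 14*s + 2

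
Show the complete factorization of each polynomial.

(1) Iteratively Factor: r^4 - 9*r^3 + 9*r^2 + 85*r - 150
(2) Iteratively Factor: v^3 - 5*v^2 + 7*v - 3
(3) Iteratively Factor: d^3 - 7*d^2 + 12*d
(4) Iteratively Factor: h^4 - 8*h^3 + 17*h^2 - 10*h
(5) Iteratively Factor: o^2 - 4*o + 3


(1) = (r - 2)*(r^3 - 7*r^2 - 5*r + 75) = (r - 2)*(r + 3)*(r^2 - 10*r + 25) = (r - 5)*(r - 2)*(r + 3)*(r - 5)
(2) = (v - 3)*(v^2 - 2*v + 1) = (v - 3)*(v - 1)*(v - 1)
(3) = (d - 4)*(d^2 - 3*d) = (d - 4)*(d - 3)*(d)
(4) = (h - 1)*(h^3 - 7*h^2 + 10*h) = h*(h - 1)*(h^2 - 7*h + 10) = h*(h - 2)*(h - 1)*(h - 5)
(5) = (o - 3)*(o - 1)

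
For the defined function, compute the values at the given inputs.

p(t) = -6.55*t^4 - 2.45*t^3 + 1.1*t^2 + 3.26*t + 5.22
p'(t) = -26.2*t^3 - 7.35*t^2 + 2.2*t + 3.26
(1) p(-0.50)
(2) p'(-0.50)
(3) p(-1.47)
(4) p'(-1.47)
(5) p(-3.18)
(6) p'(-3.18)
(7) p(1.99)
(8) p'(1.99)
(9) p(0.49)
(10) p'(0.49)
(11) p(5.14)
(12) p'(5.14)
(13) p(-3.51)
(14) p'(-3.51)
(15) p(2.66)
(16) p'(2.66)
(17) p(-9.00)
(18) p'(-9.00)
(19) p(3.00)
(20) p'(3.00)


(1) = 3.76
(2) = 3.60
(3) = -20.00
(4) = 67.37
(5) = -585.04
(6) = 764.46
(7) = -105.96
(8) = -227.94
(9) = 6.42
(10) = -0.51
(11) = -4853.53
(12) = -3737.49
(13) = -880.91
(14) = 1037.97
(15) = -352.36
(16) = -536.01
(17) = -41123.52
(18) = 18487.91
(19) = -571.80
(20) = -763.69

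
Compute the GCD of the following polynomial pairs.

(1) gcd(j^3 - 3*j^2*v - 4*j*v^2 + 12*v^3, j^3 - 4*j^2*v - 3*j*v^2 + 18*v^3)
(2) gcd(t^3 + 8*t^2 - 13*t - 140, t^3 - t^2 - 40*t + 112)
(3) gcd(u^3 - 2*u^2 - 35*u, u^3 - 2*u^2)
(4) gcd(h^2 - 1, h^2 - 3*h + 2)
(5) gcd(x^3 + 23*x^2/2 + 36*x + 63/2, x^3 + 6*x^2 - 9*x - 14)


(1) = -j^2 + j*v + 6*v^2
(2) = t^2 + 3*t - 28
(3) = u
(4) = gcd((h - 1)*(h + 1), (h - 2)*(h - 1)) = h - 1
(5) = gcd((x + 3/2)*(x + 3)*(x + 7), (x - 2)*(x + 1)*(x + 7)) = x + 7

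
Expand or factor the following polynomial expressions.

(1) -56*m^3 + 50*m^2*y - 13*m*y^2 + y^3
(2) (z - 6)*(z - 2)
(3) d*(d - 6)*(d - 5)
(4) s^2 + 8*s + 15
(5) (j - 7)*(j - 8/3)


(1) = (-7*m + y)*(-4*m + y)*(-2*m + y)
(2) = z^2 - 8*z + 12
(3) = d^3 - 11*d^2 + 30*d
(4) = (s + 3)*(s + 5)
(5) = j^2 - 29*j/3 + 56/3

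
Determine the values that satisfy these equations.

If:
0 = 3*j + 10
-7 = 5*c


Then:
c = -7/5
j = -10/3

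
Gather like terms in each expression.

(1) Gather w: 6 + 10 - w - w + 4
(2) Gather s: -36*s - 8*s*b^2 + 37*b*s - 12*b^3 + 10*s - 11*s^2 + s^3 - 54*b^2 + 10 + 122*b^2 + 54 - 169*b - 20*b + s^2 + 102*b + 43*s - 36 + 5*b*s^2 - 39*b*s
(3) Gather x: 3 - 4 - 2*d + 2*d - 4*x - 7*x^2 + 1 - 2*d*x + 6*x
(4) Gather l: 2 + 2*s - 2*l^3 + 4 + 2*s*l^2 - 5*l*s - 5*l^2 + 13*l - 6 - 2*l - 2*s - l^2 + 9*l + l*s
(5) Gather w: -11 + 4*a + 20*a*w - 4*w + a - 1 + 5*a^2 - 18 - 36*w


(1) = 20 - 2*w
(2) = -12*b^3 + 68*b^2 - 87*b + s^3 + s^2*(5*b - 10) + s*(-8*b^2 - 2*b + 17) + 28
(3) = -7*x^2 + x*(2 - 2*d)
(4) = -2*l^3 + l^2*(2*s - 6) + l*(20 - 4*s)
(5) = 5*a^2 + 5*a + w*(20*a - 40) - 30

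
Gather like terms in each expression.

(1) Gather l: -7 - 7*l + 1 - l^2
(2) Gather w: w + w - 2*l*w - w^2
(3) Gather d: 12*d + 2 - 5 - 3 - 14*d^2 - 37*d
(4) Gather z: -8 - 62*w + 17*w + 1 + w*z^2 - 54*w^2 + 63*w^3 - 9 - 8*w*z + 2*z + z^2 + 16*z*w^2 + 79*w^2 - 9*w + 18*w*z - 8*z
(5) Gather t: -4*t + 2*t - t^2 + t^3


(1) = -l^2 - 7*l - 6
(2) = -w^2 + w*(2 - 2*l)
(3) = -14*d^2 - 25*d - 6
(4) = 63*w^3 + 25*w^2 - 54*w + z^2*(w + 1) + z*(16*w^2 + 10*w - 6) - 16
(5) = t^3 - t^2 - 2*t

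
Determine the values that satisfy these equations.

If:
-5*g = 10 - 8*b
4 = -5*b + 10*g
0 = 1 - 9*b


Then:
No Solution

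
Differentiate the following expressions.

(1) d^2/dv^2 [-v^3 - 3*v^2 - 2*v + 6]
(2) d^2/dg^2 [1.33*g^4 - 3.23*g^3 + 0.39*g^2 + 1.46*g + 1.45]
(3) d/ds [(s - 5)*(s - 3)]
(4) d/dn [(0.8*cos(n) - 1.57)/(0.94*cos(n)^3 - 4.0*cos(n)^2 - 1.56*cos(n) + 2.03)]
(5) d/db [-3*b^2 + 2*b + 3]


(1) = -6*v - 6
(2) = 15.96*g^2 - 19.38*g + 0.78
(3) = 2*s - 8
(4) = (1.504*cos(n)^3 - 7.6274*cos(n)^2 + 12.56*cos(n) + 0.8252)*sin(n)/(0.8836*cos(n)^6 - 7.52*cos(n)^5 + 13.0672*cos(n)^4 + 16.2964*cos(n)^3 - 13.8064*cos(n)^2 - 6.3336*cos(n) + 4.1209)
(5) = 2 - 6*b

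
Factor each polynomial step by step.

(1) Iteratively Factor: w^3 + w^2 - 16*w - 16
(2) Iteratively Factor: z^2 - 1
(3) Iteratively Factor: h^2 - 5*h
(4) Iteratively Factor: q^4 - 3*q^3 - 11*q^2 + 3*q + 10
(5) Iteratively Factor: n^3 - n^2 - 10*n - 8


(1) = (w + 4)*(w^2 - 3*w - 4) = (w + 1)*(w + 4)*(w - 4)
(2) = (z - 1)*(z + 1)
(3) = (h - 5)*(h)
(4) = (q + 2)*(q^3 - 5*q^2 - q + 5) = (q - 5)*(q + 2)*(q^2 - 1) = (q - 5)*(q + 1)*(q + 2)*(q - 1)
(5) = (n + 1)*(n^2 - 2*n - 8) = (n - 4)*(n + 1)*(n + 2)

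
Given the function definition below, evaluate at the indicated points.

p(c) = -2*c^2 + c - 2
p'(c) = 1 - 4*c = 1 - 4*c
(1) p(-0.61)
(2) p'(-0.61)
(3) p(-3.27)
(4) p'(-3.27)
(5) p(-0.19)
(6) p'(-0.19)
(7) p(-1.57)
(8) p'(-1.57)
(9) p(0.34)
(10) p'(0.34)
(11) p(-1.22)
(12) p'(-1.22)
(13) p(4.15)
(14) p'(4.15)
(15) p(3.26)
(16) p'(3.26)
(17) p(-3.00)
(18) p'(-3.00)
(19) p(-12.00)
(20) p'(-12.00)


(1) = -3.35
(2) = 3.44
(3) = -26.66
(4) = 14.08
(5) = -2.26
(6) = 1.76
(7) = -8.50
(8) = 7.28
(9) = -1.89
(10) = -0.36
(11) = -6.20
(12) = 5.88
(13) = -32.30
(14) = -15.60
(15) = -20.00
(16) = -12.04
(17) = -23.00
(18) = 13.00
(19) = -302.00
(20) = 49.00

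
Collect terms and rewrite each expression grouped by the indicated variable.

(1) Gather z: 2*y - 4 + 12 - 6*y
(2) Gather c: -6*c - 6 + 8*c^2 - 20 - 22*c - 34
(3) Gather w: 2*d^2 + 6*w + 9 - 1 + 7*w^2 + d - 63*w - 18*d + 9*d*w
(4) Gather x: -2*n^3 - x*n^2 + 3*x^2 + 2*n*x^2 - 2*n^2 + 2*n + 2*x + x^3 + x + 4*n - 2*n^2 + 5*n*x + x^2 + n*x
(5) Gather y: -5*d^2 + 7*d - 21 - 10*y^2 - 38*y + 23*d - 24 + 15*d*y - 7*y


(1) = 8 - 4*y
(2) = 8*c^2 - 28*c - 60
(3) = 2*d^2 - 17*d + 7*w^2 + w*(9*d - 57) + 8
(4) = -2*n^3 - 4*n^2 + 6*n + x^3 + x^2*(2*n + 4) + x*(-n^2 + 6*n + 3)
(5) = -5*d^2 + 30*d - 10*y^2 + y*(15*d - 45) - 45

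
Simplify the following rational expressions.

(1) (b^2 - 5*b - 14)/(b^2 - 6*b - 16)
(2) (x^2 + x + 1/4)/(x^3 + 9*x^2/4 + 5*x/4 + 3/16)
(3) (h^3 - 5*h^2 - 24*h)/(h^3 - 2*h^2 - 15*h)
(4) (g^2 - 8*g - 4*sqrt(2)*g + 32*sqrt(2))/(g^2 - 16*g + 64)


(1) = (b - 7)/(b - 8)
(2) = (8*x + 4)/(8*x^2 + 14*x + 3)
(3) = (h - 8)/(h - 5)
(4) = (g - 4*sqrt(2))/(g - 8)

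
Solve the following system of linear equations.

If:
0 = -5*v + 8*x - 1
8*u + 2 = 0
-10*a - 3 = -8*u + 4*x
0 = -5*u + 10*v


Then:
a = -83/160
u = -1/4
v = -1/8
x = 3/64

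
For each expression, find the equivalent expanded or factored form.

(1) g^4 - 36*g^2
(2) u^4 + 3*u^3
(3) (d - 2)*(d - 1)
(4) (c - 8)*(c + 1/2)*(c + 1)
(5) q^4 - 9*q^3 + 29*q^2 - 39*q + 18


(1) = g^2*(g - 6)*(g + 6)
(2) = u^3*(u + 3)
(3) = d^2 - 3*d + 2
(4) = c^3 - 13*c^2/2 - 23*c/2 - 4
(5) = (q - 3)^2*(q - 2)*(q - 1)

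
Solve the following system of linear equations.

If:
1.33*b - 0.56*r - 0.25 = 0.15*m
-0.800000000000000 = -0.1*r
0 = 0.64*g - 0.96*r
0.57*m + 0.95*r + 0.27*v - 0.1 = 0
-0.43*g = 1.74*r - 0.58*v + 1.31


Then:
b = 0.19
g = 12.00
m = -29.81
r = 8.00
v = 35.16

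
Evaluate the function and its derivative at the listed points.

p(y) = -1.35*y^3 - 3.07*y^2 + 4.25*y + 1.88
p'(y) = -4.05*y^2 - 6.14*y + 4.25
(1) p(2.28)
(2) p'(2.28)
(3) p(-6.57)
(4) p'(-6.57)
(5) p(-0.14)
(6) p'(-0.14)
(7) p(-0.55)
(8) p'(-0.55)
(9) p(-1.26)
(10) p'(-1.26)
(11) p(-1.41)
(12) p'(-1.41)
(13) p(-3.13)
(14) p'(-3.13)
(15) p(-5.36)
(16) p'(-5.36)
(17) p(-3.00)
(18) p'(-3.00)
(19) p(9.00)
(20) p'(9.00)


(1) = -20.39
(2) = -30.80
(3) = 224.29
(4) = -130.23
(5) = 1.23
(6) = 5.03
(7) = -1.16
(8) = 6.40
(9) = -5.65
(10) = 5.56
(11) = -6.43
(12) = 4.86
(13) = -0.10
(14) = -16.21
(15) = 98.79
(16) = -79.19
(17) = -2.05
(18) = -13.78
(19) = -1192.69
(20) = -379.06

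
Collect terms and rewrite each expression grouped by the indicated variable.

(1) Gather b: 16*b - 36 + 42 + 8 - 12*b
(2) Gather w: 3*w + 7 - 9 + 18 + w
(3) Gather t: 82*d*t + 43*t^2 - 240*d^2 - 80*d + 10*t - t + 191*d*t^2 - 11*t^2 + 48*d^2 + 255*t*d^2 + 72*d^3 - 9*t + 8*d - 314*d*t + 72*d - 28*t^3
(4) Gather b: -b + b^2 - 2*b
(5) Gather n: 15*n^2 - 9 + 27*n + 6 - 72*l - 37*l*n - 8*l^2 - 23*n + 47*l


(1) = 4*b + 14
(2) = 4*w + 16
(3) = 72*d^3 - 192*d^2 - 28*t^3 + t^2*(191*d + 32) + t*(255*d^2 - 232*d)
(4) = b^2 - 3*b
(5) = -8*l^2 - 25*l + 15*n^2 + n*(4 - 37*l) - 3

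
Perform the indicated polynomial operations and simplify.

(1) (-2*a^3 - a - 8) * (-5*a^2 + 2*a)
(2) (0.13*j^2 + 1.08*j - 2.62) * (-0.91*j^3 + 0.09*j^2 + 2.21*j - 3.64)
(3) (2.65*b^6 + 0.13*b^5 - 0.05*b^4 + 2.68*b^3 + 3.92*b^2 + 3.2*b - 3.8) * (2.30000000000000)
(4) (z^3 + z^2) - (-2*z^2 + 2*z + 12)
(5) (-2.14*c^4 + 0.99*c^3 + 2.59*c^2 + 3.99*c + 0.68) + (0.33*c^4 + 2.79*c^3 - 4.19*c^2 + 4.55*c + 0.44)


(1) = 10*a^5 - 4*a^4 + 5*a^3 + 38*a^2 - 16*a
(2) = -0.1183*j^5 - 0.9711*j^4 + 2.7687*j^3 + 1.6778*j^2 - 9.7214*j + 9.5368
(3) = 6.095*b^6 + 0.299*b^5 - 0.115*b^4 + 6.164*b^3 + 9.016*b^2 + 7.36*b - 8.74
(4) = z^3 + 3*z^2 - 2*z - 12
(5) = -1.81*c^4 + 3.78*c^3 - 1.6*c^2 + 8.54*c + 1.12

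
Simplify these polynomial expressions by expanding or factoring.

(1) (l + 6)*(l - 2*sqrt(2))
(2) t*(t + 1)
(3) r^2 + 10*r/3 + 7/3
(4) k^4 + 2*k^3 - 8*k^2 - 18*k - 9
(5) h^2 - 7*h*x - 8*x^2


(1) = l^2 - 2*sqrt(2)*l + 6*l - 12*sqrt(2)
(2) = t^2 + t
(3) = (r + 1)*(r + 7/3)
(4) = (k - 3)*(k + 1)^2*(k + 3)
(5) = (h - 8*x)*(h + x)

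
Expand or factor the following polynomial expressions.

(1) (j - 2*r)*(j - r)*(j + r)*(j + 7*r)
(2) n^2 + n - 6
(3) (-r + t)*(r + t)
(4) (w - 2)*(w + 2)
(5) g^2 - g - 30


(1) = j^4 + 5*j^3*r - 15*j^2*r^2 - 5*j*r^3 + 14*r^4
(2) = (n - 2)*(n + 3)
(3) = -r^2 + t^2
(4) = w^2 - 4
(5) = (g - 6)*(g + 5)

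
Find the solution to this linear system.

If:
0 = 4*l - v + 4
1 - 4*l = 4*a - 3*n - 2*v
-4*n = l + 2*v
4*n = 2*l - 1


Then:
a = 19/16
l = -7/11
n = -25/44
v = 16/11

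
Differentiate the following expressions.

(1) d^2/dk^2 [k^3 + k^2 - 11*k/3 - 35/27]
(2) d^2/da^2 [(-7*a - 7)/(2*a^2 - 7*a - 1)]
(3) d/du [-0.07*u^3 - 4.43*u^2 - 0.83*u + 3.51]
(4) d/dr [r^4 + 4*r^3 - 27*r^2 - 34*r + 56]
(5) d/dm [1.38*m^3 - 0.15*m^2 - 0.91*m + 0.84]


(1) = 6*k + 2
(2) = 14*((a + 1)*(4*a - 7)^2 + (6*a - 5)*(-2*a^2 + 7*a + 1))/(-2*a^2 + 7*a + 1)^3
(3) = -0.21*u^2 - 8.86*u - 0.83
(4) = 4*r^3 + 12*r^2 - 54*r - 34
(5) = 4.14*m^2 - 0.3*m - 0.91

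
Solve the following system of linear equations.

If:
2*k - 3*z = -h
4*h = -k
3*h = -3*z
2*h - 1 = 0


Then:
No Solution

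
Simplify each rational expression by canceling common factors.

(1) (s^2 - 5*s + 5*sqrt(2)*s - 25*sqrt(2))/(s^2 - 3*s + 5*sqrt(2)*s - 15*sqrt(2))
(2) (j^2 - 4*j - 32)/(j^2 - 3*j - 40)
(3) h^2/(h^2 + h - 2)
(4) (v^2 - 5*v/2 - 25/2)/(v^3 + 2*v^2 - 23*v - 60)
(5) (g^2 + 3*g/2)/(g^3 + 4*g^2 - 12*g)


(1) = (s - 5)/(s - 3)
(2) = (j + 4)/(j + 5)
(3) = h^2/(h^2 + h - 2)
(4) = (2*v + 5)/(2*v^2 + 14*v + 24)
(5) = (2*g + 3)/(2*g^2 + 8*g - 24)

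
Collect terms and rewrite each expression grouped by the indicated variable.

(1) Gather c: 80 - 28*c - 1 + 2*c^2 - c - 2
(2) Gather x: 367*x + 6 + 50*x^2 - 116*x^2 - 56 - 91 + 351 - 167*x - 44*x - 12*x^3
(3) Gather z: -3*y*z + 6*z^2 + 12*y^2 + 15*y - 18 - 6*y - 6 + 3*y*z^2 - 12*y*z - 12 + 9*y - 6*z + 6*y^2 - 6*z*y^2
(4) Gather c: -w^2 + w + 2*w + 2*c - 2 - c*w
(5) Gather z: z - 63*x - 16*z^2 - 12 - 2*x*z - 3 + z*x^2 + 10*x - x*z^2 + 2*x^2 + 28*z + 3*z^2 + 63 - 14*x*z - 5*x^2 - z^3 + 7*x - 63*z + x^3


(1) = 2*c^2 - 29*c + 77
(2) = -12*x^3 - 66*x^2 + 156*x + 210
(3) = 18*y^2 + 18*y + z^2*(3*y + 6) + z*(-6*y^2 - 15*y - 6) - 36
(4) = c*(2 - w) - w^2 + 3*w - 2
(5) = x^3 - 3*x^2 - 46*x - z^3 + z^2*(-x - 13) + z*(x^2 - 16*x - 34) + 48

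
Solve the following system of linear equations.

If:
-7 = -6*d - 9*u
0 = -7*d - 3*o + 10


Then:
d = 7/6 - 3*u/2
o = 7*u/2 + 11/18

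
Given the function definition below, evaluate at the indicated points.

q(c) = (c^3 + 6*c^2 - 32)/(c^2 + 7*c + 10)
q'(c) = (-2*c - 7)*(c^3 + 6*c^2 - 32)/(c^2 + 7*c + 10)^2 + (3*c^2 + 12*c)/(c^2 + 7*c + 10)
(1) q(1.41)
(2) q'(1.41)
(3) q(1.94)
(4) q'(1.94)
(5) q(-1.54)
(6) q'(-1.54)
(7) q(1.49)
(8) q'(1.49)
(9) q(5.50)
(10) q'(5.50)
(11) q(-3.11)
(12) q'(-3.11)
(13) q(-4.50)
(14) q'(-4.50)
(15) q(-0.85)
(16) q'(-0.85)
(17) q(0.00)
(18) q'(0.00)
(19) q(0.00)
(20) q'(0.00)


(1) = -0.79
(2) = 1.40
(3) = -0.08
(4) = 1.30
(5) = -13.46
(6) = 26.01
(7) = -0.68
(8) = 1.38
(9) = 4.01
(10) = 1.07
(11) = 1.93
(12) = 4.68
(13) = 1.30
(14) = -7.48
(15) = -5.93
(16) = 4.90
(17) = -3.20
(18) = 2.24
(19) = -3.20
(20) = 2.24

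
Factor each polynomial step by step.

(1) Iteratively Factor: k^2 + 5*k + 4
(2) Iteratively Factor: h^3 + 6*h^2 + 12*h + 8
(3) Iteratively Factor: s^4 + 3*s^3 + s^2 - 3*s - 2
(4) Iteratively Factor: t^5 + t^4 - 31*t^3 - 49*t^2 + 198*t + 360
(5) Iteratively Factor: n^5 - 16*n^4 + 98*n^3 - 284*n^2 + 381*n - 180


(1) = (k + 4)*(k + 1)
(2) = (h + 2)*(h^2 + 4*h + 4) = (h + 2)^2*(h + 2)
(3) = (s + 1)*(s^3 + 2*s^2 - s - 2) = (s + 1)*(s + 2)*(s^2 - 1) = (s - 1)*(s + 1)*(s + 2)*(s + 1)
(4) = (t + 2)*(t^4 - t^3 - 29*t^2 + 9*t + 180) = (t + 2)*(t + 3)*(t^3 - 4*t^2 - 17*t + 60) = (t + 2)*(t + 3)*(t + 4)*(t^2 - 8*t + 15) = (t - 5)*(t + 2)*(t + 3)*(t + 4)*(t - 3)
(5) = (n - 3)*(n^4 - 13*n^3 + 59*n^2 - 107*n + 60) = (n - 3)^2*(n^3 - 10*n^2 + 29*n - 20) = (n - 4)*(n - 3)^2*(n^2 - 6*n + 5) = (n - 5)*(n - 4)*(n - 3)^2*(n - 1)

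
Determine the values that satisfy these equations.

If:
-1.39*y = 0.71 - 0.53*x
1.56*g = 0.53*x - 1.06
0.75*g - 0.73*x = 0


Then:
g = -1.04
x = -1.07
y = -0.92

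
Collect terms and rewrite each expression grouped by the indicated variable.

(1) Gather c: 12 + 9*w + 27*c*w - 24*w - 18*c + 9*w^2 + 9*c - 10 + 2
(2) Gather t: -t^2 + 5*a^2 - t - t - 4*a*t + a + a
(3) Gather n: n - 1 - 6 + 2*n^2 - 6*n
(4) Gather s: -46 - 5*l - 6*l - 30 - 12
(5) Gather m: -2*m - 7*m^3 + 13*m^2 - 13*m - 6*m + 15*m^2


(1) = c*(27*w - 9) + 9*w^2 - 15*w + 4
(2) = 5*a^2 + 2*a - t^2 + t*(-4*a - 2)
(3) = 2*n^2 - 5*n - 7
(4) = -11*l - 88
(5) = -7*m^3 + 28*m^2 - 21*m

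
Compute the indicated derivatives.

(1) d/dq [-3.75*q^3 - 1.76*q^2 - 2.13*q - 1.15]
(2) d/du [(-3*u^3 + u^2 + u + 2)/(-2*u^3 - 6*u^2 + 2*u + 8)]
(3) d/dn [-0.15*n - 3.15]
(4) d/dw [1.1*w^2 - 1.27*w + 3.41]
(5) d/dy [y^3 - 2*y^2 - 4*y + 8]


(1) = -11.25*q^2 - 3.52*q - 2.13
(2) = (5*u^4 - 2*u^3 - 13*u^2 + 10*u + 1)/(u^6 + 6*u^5 + 7*u^4 - 14*u^3 - 23*u^2 + 8*u + 16)
(3) = -0.150000000000000
(4) = 2.2*w - 1.27
(5) = 3*y^2 - 4*y - 4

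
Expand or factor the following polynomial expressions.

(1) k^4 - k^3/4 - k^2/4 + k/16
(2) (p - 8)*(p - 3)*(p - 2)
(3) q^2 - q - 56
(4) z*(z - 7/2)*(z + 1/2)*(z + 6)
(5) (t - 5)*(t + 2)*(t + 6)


(1) = k*(k - 1/2)*(k - 1/4)*(k + 1/2)
(2) = p^3 - 13*p^2 + 46*p - 48
(3) = (q - 8)*(q + 7)
(4) = z^4 + 3*z^3 - 79*z^2/4 - 21*z/2
(5) = t^3 + 3*t^2 - 28*t - 60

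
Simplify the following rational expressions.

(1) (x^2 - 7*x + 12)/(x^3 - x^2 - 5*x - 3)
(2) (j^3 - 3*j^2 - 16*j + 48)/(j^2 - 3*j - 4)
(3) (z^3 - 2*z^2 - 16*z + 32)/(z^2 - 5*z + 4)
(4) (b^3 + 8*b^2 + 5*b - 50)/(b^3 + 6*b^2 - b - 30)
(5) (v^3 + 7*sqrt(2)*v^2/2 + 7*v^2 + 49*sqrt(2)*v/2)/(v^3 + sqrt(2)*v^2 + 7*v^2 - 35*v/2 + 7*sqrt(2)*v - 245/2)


(1) = (x - 4)/(x^2 + 2*x + 1)
(2) = (j^2 + j - 12)/(j + 1)
(3) = (z^2 + 2*z - 8)/(z - 1)
(4) = (b + 5)/(b + 3)
(5) = 4*v/(4*v - 10*sqrt(2))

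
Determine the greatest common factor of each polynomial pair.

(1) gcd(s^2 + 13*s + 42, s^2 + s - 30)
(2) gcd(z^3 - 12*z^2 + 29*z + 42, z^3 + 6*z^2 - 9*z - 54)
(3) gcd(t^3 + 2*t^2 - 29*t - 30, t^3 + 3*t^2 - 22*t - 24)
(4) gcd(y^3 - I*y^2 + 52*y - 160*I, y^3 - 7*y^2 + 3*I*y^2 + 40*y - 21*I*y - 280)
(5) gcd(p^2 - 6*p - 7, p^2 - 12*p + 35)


(1) = s + 6
(2) = gcd((z - 7)*(z - 6)*(z + 1), (z - 3)*(z + 3)*(z + 6)) = 1
(3) = t^2 + 7*t + 6
(4) = gcd((y - 5*I)*(y - 4*I)*(y + 8*I), (y - 7)*(y - 5*I)*(y + 8*I)) = y^2 + 3*I*y + 40
(5) = p - 7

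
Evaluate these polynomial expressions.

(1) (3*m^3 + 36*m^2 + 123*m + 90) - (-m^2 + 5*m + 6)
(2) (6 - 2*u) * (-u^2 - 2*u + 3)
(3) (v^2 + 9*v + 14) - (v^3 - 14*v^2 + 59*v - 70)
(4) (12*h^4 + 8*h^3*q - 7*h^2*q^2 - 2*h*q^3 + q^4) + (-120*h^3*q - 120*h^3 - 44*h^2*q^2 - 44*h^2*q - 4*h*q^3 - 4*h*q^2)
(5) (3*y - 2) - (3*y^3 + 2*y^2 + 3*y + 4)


(1) = 3*m^3 + 37*m^2 + 118*m + 84
(2) = 2*u^3 - 2*u^2 - 18*u + 18
(3) = -v^3 + 15*v^2 - 50*v + 84
(4) = 12*h^4 - 112*h^3*q - 120*h^3 - 51*h^2*q^2 - 44*h^2*q - 6*h*q^3 - 4*h*q^2 + q^4
(5) = -3*y^3 - 2*y^2 - 6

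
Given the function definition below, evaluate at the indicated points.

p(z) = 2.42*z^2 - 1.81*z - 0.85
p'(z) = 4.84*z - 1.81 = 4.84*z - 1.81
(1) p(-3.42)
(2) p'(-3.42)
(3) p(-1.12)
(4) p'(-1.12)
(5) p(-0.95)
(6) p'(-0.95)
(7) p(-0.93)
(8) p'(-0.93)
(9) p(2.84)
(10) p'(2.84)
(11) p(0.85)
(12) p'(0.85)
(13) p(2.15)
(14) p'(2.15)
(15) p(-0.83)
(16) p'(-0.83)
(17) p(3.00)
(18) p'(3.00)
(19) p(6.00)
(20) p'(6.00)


(1) = 33.65
(2) = -18.36
(3) = 4.21
(4) = -7.23
(5) = 3.05
(6) = -6.41
(7) = 2.93
(8) = -6.31
(9) = 13.53
(10) = 11.94
(11) = -0.64
(12) = 2.30
(13) = 6.44
(14) = 8.60
(15) = 2.32
(16) = -5.83
(17) = 15.50
(18) = 12.71
(19) = 75.41
(20) = 27.23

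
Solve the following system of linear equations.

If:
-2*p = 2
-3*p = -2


Then:
No Solution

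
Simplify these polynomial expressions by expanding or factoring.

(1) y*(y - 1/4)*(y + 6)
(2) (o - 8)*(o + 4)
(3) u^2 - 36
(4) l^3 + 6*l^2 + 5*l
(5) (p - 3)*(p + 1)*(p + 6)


(1) = y^3 + 23*y^2/4 - 3*y/2
(2) = o^2 - 4*o - 32
(3) = (u - 6)*(u + 6)
(4) = l*(l + 1)*(l + 5)
(5) = p^3 + 4*p^2 - 15*p - 18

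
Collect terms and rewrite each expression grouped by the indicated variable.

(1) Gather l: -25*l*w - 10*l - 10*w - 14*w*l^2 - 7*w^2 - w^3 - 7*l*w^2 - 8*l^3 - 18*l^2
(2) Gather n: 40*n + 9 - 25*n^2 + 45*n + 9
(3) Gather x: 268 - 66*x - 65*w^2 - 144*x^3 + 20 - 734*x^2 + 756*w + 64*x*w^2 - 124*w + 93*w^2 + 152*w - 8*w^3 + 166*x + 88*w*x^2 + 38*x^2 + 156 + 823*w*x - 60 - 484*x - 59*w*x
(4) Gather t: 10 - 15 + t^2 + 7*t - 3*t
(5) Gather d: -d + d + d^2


(1) = -8*l^3 + l^2*(-14*w - 18) + l*(-7*w^2 - 25*w - 10) - w^3 - 7*w^2 - 10*w
(2) = -25*n^2 + 85*n + 18
(3) = -8*w^3 + 28*w^2 + 784*w - 144*x^3 + x^2*(88*w - 696) + x*(64*w^2 + 764*w - 384) + 384
(4) = t^2 + 4*t - 5
(5) = d^2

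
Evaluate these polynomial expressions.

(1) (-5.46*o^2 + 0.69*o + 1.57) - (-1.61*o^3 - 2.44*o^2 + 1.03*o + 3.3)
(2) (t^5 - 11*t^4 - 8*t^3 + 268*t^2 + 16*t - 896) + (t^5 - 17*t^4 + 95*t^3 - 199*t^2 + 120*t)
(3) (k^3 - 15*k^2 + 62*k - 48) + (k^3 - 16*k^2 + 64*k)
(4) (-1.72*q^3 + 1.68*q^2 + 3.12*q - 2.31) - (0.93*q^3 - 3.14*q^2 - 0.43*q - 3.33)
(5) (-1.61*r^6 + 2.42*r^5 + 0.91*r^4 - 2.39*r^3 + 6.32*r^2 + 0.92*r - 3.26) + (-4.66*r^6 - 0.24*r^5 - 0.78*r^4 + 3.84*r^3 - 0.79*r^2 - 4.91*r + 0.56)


(1) = 1.61*o^3 - 3.02*o^2 - 0.34*o - 1.73
(2) = 2*t^5 - 28*t^4 + 87*t^3 + 69*t^2 + 136*t - 896
(3) = 2*k^3 - 31*k^2 + 126*k - 48
(4) = -2.65*q^3 + 4.82*q^2 + 3.55*q + 1.02
(5) = -6.27*r^6 + 2.18*r^5 + 0.13*r^4 + 1.45*r^3 + 5.53*r^2 - 3.99*r - 2.7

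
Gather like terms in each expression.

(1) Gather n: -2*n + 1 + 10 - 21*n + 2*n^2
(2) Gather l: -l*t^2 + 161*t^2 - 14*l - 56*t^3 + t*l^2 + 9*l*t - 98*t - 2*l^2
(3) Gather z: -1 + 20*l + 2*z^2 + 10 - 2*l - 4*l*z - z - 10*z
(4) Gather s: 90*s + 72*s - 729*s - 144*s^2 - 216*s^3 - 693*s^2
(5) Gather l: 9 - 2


(1) = 2*n^2 - 23*n + 11
(2) = l^2*(t - 2) + l*(-t^2 + 9*t - 14) - 56*t^3 + 161*t^2 - 98*t
(3) = 18*l + 2*z^2 + z*(-4*l - 11) + 9
(4) = -216*s^3 - 837*s^2 - 567*s
(5) = 7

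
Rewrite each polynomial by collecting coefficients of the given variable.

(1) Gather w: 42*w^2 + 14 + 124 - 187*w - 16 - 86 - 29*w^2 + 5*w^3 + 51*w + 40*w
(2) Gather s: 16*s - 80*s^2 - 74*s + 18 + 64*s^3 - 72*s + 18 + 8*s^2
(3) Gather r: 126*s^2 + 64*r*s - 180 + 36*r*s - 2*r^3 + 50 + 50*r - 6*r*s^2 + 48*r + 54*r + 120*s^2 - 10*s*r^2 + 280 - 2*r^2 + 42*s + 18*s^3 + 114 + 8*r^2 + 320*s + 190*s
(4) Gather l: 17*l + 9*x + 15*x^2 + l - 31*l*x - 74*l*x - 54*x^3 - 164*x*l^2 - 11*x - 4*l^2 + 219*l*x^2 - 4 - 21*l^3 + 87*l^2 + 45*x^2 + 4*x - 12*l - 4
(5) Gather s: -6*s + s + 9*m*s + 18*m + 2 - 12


(1) = 5*w^3 + 13*w^2 - 96*w + 36
(2) = 64*s^3 - 72*s^2 - 130*s + 36
(3) = -2*r^3 + r^2*(6 - 10*s) + r*(-6*s^2 + 100*s + 152) + 18*s^3 + 246*s^2 + 552*s + 264
(4) = -21*l^3 + l^2*(83 - 164*x) + l*(219*x^2 - 105*x + 6) - 54*x^3 + 60*x^2 + 2*x - 8
(5) = 18*m + s*(9*m - 5) - 10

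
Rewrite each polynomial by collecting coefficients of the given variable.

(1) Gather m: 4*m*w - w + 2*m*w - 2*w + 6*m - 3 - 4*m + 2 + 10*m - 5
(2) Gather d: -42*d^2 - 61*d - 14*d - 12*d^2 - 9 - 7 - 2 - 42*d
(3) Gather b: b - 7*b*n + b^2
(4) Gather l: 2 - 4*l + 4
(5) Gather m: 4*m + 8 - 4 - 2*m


(1) = m*(6*w + 12) - 3*w - 6
(2) = -54*d^2 - 117*d - 18
(3) = b^2 + b*(1 - 7*n)
(4) = 6 - 4*l
(5) = 2*m + 4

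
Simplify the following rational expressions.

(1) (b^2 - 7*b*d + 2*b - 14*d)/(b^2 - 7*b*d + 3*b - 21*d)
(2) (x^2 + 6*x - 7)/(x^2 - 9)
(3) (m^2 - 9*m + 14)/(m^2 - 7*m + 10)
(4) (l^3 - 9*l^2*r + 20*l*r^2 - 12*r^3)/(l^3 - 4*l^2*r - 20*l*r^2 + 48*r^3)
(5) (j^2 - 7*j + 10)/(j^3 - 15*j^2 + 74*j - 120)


(1) = (b + 2)/(b + 3)
(2) = (x^2 + 6*x - 7)/(x^2 - 9)
(3) = (m - 7)/(m - 5)
(4) = (l - r)/(l + 4*r)
(5) = (j - 2)/(j^2 - 10*j + 24)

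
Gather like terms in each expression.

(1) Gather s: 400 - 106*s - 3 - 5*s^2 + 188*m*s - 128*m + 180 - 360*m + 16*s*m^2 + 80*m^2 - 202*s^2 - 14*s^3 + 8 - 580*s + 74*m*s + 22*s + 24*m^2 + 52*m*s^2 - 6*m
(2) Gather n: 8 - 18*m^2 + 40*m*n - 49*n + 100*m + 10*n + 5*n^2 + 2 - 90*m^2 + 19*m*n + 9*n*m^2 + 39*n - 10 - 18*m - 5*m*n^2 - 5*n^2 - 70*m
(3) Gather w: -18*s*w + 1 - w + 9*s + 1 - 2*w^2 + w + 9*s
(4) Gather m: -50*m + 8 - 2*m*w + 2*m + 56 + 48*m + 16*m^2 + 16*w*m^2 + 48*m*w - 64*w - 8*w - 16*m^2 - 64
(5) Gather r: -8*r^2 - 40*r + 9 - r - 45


(1) = 104*m^2 - 494*m - 14*s^3 + s^2*(52*m - 207) + s*(16*m^2 + 262*m - 664) + 585
(2) = -108*m^2 - 5*m*n^2 + 12*m + n*(9*m^2 + 59*m)
(3) = -18*s*w + 18*s - 2*w^2 + 2
(4) = 16*m^2*w + 46*m*w - 72*w
(5) = -8*r^2 - 41*r - 36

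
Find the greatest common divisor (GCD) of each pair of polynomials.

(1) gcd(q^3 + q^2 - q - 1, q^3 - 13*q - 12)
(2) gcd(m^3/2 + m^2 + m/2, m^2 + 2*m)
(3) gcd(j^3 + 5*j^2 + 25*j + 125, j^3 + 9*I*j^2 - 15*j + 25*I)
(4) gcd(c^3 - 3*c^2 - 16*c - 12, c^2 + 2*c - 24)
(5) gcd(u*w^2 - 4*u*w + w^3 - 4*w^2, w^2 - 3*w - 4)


(1) = q + 1
(2) = m
(3) = gcd((j + 5)*(j - 5*I)*(j + 5*I), (j - I)*(j + 5*I)^2) = j + 5*I
(4) = gcd((c - 6)*(c + 1)*(c + 2), (c - 4)*(c + 6)) = 1
(5) = gcd(w*(u + w)*(w - 4), (w - 4)*(w + 1)) = w - 4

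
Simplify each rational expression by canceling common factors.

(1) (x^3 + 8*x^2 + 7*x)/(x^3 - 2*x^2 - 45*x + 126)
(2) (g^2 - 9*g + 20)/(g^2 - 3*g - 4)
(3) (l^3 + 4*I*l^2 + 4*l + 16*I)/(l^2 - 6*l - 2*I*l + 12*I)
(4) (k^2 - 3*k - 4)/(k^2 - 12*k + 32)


(1) = (x^2 + x)/(x^2 - 9*x + 18)
(2) = (g - 5)/(g + 1)
(3) = (l^2 + 6*I*l - 8)/(l - 6)
(4) = (k + 1)/(k - 8)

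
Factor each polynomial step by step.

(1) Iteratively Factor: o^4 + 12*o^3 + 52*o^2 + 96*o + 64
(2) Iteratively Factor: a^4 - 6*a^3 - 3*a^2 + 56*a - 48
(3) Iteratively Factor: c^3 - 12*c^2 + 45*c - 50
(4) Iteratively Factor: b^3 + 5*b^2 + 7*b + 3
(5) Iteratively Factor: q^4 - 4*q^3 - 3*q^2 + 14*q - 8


(1) = (o + 2)*(o^3 + 10*o^2 + 32*o + 32) = (o + 2)^2*(o^2 + 8*o + 16) = (o + 2)^2*(o + 4)*(o + 4)
(2) = (a - 1)*(a^3 - 5*a^2 - 8*a + 48) = (a - 4)*(a - 1)*(a^2 - a - 12) = (a - 4)*(a - 1)*(a + 3)*(a - 4)
(3) = (c - 5)*(c^2 - 7*c + 10) = (c - 5)^2*(c - 2)
(4) = (b + 1)*(b^2 + 4*b + 3) = (b + 1)*(b + 3)*(b + 1)
(5) = (q - 1)*(q^3 - 3*q^2 - 6*q + 8) = (q - 1)^2*(q^2 - 2*q - 8) = (q - 1)^2*(q + 2)*(q - 4)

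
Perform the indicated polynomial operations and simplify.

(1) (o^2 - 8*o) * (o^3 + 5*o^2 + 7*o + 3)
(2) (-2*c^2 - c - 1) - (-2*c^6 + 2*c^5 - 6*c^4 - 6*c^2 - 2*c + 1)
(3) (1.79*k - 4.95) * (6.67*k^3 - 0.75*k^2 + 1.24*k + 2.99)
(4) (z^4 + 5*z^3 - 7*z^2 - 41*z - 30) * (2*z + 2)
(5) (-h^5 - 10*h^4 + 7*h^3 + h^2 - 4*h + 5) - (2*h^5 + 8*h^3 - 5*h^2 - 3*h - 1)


(1) = o^5 - 3*o^4 - 33*o^3 - 53*o^2 - 24*o
(2) = 2*c^6 - 2*c^5 + 6*c^4 + 4*c^2 + c - 2
(3) = 11.9393*k^4 - 34.359*k^3 + 5.9321*k^2 - 0.7859*k - 14.8005
(4) = 2*z^5 + 12*z^4 - 4*z^3 - 96*z^2 - 142*z - 60
(5) = -3*h^5 - 10*h^4 - h^3 + 6*h^2 - h + 6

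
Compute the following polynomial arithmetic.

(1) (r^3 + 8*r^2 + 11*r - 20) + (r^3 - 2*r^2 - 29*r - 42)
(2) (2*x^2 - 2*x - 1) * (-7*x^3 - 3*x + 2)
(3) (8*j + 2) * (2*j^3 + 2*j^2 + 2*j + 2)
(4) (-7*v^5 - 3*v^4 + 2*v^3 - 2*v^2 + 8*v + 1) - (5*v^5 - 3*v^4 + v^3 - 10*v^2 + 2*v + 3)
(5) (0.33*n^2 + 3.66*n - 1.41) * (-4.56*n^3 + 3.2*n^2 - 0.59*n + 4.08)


(1) = 2*r^3 + 6*r^2 - 18*r - 62
(2) = -14*x^5 + 14*x^4 + x^3 + 10*x^2 - x - 2
(3) = 16*j^4 + 20*j^3 + 20*j^2 + 20*j + 4
(4) = -12*v^5 + v^3 + 8*v^2 + 6*v - 2
(5) = -1.5048*n^5 - 15.6336*n^4 + 17.9469*n^3 - 5.325*n^2 + 15.7647*n - 5.7528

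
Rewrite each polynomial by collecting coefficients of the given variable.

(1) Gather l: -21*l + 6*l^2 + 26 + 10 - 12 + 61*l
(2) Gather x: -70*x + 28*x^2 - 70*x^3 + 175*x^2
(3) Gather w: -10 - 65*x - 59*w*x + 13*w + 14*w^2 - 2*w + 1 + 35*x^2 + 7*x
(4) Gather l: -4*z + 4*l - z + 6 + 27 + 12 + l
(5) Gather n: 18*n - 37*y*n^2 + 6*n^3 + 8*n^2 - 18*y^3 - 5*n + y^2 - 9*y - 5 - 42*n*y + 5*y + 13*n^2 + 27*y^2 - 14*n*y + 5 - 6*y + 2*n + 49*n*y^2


(1) = 6*l^2 + 40*l + 24
(2) = -70*x^3 + 203*x^2 - 70*x
(3) = 14*w^2 + w*(11 - 59*x) + 35*x^2 - 58*x - 9
(4) = 5*l - 5*z + 45
(5) = 6*n^3 + n^2*(21 - 37*y) + n*(49*y^2 - 56*y + 15) - 18*y^3 + 28*y^2 - 10*y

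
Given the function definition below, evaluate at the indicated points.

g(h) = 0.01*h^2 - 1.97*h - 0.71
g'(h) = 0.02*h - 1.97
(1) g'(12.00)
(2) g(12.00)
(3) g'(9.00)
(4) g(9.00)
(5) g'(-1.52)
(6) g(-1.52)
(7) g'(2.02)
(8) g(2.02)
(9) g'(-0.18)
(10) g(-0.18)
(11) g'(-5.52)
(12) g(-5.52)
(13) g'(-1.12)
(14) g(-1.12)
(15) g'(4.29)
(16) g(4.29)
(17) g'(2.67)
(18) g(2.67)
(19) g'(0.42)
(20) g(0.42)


(1) = -1.73
(2) = -22.91
(3) = -1.79
(4) = -17.63
(5) = -2.00
(6) = 2.31
(7) = -1.93
(8) = -4.65
(9) = -1.97
(10) = -0.36
(11) = -2.08
(12) = 10.47
(13) = -1.99
(14) = 1.51
(15) = -1.88
(16) = -8.98
(17) = -1.92
(18) = -5.90
(19) = -1.96
(20) = -1.54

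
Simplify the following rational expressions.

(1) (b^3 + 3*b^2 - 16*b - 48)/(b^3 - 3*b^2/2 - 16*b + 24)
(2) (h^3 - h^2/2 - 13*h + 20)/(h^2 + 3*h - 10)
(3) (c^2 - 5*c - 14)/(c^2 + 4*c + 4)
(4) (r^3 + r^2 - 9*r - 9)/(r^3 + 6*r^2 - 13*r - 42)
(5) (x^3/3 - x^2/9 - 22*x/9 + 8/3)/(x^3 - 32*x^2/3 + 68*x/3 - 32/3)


(1) = (2*b + 6)/(2*b - 3)
(2) = (2*h^2 + 3*h - 20)/(2*h + 10)
(3) = (c - 7)/(c + 2)
(4) = (r^2 + 4*r + 3)/(r^2 + 9*r + 14)
(5) = (3*x^2 + 5*x - 12)/(9*x^2 - 78*x + 48)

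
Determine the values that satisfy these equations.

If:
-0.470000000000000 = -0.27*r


Then:
r = 1.74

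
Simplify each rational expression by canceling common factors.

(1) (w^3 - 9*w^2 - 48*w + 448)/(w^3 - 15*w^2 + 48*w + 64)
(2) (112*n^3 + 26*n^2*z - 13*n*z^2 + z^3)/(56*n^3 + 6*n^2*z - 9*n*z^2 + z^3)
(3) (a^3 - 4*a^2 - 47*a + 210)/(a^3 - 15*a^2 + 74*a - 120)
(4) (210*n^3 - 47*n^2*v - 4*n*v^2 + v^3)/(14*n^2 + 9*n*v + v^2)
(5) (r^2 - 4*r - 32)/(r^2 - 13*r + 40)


(1) = (w + 7)/(w + 1)
(2) = (-8*n + z)/(-4*n + z)
(3) = (a + 7)/(a - 4)
(4) = (30*n^2 - 11*n*v + v^2)/(2*n + v)
(5) = (r + 4)/(r - 5)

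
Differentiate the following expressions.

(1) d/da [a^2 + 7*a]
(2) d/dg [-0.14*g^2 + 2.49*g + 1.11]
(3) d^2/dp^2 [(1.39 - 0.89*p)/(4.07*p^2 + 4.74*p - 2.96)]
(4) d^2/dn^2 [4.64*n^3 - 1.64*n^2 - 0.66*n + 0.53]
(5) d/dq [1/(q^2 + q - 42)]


(1) = 2*a + 7
(2) = 2.49 - 0.28*g
(3) = (-(0.89*p - 1.39)*(8.14*p + 4.74)*(16.28*p + 9.48) + (21.7338*p - 2.8774)*(4.07*p^2 + 4.74*p - 2.96))/(4.07*p^2 + 4.74*p - 2.96)^3
(4) = 27.84*n - 3.28
(5) = (-2*q - 1)/(q^2 + q - 42)^2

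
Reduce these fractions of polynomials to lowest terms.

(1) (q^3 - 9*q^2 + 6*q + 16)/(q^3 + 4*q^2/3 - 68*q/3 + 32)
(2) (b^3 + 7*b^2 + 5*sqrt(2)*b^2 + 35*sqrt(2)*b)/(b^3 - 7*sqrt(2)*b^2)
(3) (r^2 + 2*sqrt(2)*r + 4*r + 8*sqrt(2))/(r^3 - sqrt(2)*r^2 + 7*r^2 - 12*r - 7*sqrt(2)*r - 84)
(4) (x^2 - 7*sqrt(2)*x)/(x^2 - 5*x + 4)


(1) = (3*q^2 - 21*q - 24)/(3*q^2 + 10*q - 48)
(2) = (b^2 + b*(7 + 5*sqrt(2)) + 35*sqrt(2))/(b^2 - 7*sqrt(2)*b)
(3) = (r + 4)/(r^2 + r*(7 - 3*sqrt(2)) - 21*sqrt(2))
(4) = (x^2 - 7*sqrt(2)*x)/(x^2 - 5*x + 4)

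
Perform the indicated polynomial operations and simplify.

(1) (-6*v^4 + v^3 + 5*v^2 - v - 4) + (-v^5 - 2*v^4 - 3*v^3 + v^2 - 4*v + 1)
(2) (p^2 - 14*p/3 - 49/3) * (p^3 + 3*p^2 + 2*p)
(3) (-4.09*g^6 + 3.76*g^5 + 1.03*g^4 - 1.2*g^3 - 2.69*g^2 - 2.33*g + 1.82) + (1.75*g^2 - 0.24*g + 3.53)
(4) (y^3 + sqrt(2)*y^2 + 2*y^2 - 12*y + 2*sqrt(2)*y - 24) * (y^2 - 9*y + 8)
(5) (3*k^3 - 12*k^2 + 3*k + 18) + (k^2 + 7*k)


(1) = -v^5 - 8*v^4 - 2*v^3 + 6*v^2 - 5*v - 3
(2) = p^5 - 5*p^4/3 - 85*p^3/3 - 175*p^2/3 - 98*p/3
(3) = -4.09*g^6 + 3.76*g^5 + 1.03*g^4 - 1.2*g^3 - 0.94*g^2 - 2.57*g + 5.35
(4) = y^5 - 7*y^4 + sqrt(2)*y^4 - 22*y^3 - 7*sqrt(2)*y^3 - 10*sqrt(2)*y^2 + 100*y^2 + 16*sqrt(2)*y + 120*y - 192
(5) = 3*k^3 - 11*k^2 + 10*k + 18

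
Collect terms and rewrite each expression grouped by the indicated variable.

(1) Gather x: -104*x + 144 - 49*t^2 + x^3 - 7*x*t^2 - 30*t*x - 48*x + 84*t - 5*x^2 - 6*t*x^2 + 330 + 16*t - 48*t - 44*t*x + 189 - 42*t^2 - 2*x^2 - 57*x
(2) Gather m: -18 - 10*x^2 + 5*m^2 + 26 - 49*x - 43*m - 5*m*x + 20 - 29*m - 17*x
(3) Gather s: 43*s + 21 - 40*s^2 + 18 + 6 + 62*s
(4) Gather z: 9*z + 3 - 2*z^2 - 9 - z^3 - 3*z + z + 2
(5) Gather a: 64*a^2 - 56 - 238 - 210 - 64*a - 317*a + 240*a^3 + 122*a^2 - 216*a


(1) = -91*t^2 + 52*t + x^3 + x^2*(-6*t - 7) + x*(-7*t^2 - 74*t - 209) + 663
(2) = 5*m^2 + m*(-5*x - 72) - 10*x^2 - 66*x + 28
(3) = -40*s^2 + 105*s + 45
(4) = -z^3 - 2*z^2 + 7*z - 4
(5) = 240*a^3 + 186*a^2 - 597*a - 504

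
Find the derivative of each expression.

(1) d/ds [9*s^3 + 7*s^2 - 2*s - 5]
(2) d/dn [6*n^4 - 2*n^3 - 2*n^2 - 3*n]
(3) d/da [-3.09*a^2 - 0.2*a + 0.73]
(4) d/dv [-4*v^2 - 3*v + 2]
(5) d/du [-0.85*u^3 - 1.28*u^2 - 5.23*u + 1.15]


(1) = 27*s^2 + 14*s - 2
(2) = 24*n^3 - 6*n^2 - 4*n - 3
(3) = -6.18*a - 0.2
(4) = -8*v - 3
(5) = -2.55*u^2 - 2.56*u - 5.23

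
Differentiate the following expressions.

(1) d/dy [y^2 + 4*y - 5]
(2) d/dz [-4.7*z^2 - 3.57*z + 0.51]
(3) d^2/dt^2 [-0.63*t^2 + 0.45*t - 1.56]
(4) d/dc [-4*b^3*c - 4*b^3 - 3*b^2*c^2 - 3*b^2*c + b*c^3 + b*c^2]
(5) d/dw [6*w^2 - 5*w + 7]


(1) = 2*y + 4
(2) = -9.4*z - 3.57
(3) = -1.26000000000000
(4) = b*(-4*b^2 - 6*b*c - 3*b + 3*c^2 + 2*c)
(5) = 12*w - 5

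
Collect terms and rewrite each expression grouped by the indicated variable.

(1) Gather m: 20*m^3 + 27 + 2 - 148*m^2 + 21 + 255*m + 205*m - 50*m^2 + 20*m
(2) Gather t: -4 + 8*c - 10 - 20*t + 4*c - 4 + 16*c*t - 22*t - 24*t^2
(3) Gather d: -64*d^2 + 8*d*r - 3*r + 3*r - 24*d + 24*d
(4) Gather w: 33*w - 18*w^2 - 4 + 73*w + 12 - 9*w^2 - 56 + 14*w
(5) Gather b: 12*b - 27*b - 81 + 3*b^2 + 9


(1) = 20*m^3 - 198*m^2 + 480*m + 50
(2) = 12*c - 24*t^2 + t*(16*c - 42) - 18
(3) = -64*d^2 + 8*d*r
(4) = -27*w^2 + 120*w - 48
(5) = 3*b^2 - 15*b - 72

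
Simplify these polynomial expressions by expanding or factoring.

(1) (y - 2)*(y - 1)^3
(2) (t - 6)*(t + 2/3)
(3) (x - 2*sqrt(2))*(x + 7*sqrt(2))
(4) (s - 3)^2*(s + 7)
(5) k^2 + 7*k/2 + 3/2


(1) = y^4 - 5*y^3 + 9*y^2 - 7*y + 2
(2) = t^2 - 16*t/3 - 4
(3) = x^2 + 5*sqrt(2)*x - 28
(4) = s^3 + s^2 - 33*s + 63
(5) = (k + 1/2)*(k + 3)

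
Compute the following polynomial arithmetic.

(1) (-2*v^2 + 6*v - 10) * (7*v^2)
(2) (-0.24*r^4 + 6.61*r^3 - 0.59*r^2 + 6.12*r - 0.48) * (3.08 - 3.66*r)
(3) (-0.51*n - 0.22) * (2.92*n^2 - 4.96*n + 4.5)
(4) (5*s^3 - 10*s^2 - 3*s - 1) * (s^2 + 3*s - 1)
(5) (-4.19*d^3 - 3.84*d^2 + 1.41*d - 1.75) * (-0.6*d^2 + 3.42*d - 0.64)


(1) = -14*v^4 + 42*v^3 - 70*v^2
(2) = 0.8784*r^5 - 24.9318*r^4 + 22.5182*r^3 - 24.2164*r^2 + 20.6064*r - 1.4784
(3) = -1.4892*n^3 + 1.8872*n^2 - 1.2038*n - 0.99
(4) = 5*s^5 + 5*s^4 - 38*s^3 + 1
(5) = 2.514*d^5 - 12.0258*d^4 - 11.2972*d^3 + 8.3298*d^2 - 6.8874*d + 1.12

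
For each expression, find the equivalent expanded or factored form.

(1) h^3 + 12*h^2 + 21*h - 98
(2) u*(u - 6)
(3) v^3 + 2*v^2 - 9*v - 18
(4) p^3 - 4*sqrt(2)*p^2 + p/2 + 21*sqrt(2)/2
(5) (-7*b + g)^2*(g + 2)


(1) = (h - 2)*(h + 7)^2
(2) = u^2 - 6*u
(3) = (v - 3)*(v + 2)*(v + 3)
(4) = (p - 7*sqrt(2)/2)*(p - 3*sqrt(2)/2)*(p + sqrt(2))
(5) = 49*b^2*g + 98*b^2 - 14*b*g^2 - 28*b*g + g^3 + 2*g^2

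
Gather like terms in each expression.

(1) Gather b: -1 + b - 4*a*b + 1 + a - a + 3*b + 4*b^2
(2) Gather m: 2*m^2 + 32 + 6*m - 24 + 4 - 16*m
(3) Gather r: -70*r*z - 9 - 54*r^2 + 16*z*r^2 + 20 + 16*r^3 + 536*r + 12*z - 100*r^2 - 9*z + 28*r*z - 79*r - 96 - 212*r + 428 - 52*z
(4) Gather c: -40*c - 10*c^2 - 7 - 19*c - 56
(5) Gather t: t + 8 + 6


(1) = 4*b^2 + b*(4 - 4*a)
(2) = 2*m^2 - 10*m + 12
(3) = 16*r^3 + r^2*(16*z - 154) + r*(245 - 42*z) - 49*z + 343
(4) = -10*c^2 - 59*c - 63
(5) = t + 14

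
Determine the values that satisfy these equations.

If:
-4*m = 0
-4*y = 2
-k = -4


Then:
k = 4
m = 0
y = -1/2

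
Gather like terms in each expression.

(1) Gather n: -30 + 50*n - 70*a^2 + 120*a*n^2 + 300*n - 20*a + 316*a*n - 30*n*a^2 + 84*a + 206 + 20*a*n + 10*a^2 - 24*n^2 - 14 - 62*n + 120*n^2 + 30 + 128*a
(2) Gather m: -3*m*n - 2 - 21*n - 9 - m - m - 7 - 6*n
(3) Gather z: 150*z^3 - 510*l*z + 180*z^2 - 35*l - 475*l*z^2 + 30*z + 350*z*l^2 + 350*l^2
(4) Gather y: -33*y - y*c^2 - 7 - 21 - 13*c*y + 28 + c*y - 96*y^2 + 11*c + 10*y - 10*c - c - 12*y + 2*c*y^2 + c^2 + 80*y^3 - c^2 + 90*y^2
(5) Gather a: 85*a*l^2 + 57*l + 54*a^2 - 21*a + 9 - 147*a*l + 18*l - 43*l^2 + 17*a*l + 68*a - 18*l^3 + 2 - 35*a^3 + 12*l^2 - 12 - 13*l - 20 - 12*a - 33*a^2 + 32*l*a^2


(1) = -60*a^2 + 192*a + n^2*(120*a + 96) + n*(-30*a^2 + 336*a + 288) + 192
(2) = m*(-3*n - 2) - 27*n - 18
(3) = 350*l^2 - 35*l + 150*z^3 + z^2*(180 - 475*l) + z*(350*l^2 - 510*l + 30)
(4) = 80*y^3 + y^2*(2*c - 6) + y*(-c^2 - 12*c - 35)
(5) = -35*a^3 + a^2*(32*l + 21) + a*(85*l^2 - 130*l + 35) - 18*l^3 - 31*l^2 + 62*l - 21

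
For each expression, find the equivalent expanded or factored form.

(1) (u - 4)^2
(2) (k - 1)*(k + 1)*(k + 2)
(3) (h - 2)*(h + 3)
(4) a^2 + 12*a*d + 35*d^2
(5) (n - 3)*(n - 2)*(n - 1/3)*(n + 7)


(1) = u^2 - 8*u + 16
(2) = k^3 + 2*k^2 - k - 2
(3) = h^2 + h - 6
(4) = (a + 5*d)*(a + 7*d)
(5) = n^4 + 5*n^3/3 - 89*n^2/3 + 155*n/3 - 14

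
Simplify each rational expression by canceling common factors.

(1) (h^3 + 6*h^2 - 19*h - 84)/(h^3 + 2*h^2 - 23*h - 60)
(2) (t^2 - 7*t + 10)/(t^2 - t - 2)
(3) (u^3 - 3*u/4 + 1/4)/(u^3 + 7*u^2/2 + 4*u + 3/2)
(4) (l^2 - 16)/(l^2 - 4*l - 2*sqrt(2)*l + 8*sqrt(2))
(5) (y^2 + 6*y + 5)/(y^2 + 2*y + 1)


(1) = (h^2 + 3*h - 28)/(h^2 - h - 20)
(2) = (t - 5)/(t + 1)
(3) = (4*u^2 - 4*u + 1)/(4*u^2 + 10*u + 6)
(4) = (l + 4)/(l - 2*sqrt(2))
(5) = (y + 5)/(y + 1)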